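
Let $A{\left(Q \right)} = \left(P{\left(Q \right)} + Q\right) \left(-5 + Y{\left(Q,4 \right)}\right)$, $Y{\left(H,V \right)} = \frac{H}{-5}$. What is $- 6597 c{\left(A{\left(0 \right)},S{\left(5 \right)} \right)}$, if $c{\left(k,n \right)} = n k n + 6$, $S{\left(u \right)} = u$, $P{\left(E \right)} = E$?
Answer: $-39582$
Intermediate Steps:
$Y{\left(H,V \right)} = - \frac{H}{5}$ ($Y{\left(H,V \right)} = H \left(- \frac{1}{5}\right) = - \frac{H}{5}$)
$A{\left(Q \right)} = 2 Q \left(-5 - \frac{Q}{5}\right)$ ($A{\left(Q \right)} = \left(Q + Q\right) \left(-5 - \frac{Q}{5}\right) = 2 Q \left(-5 - \frac{Q}{5}\right)$)
$c{\left(k,n \right)} = 6 + k n^{2}$ ($c{\left(k,n \right)} = k n n + 6 = k n^{2} + 6 = 6 + k n^{2}$)
$- 6597 c{\left(A{\left(0 \right)},S{\left(5 \right)} \right)} = - 6597 \left(6 + \frac{2}{5} \cdot 0 \left(-25 - 0\right) 5^{2}\right) = - 6597 \left(6 + \frac{2}{5} \cdot 0 \left(-25 + 0\right) 25\right) = - 6597 \left(6 + \frac{2}{5} \cdot 0 \left(-25\right) 25\right) = - 6597 \left(6 + 0 \cdot 25\right) = - 6597 \left(6 + 0\right) = \left(-6597\right) 6 = -39582$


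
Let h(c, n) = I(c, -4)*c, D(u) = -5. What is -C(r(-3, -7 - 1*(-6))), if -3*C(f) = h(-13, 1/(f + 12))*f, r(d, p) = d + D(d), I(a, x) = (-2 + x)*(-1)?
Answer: 208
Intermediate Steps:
I(a, x) = 2 - x
h(c, n) = 6*c (h(c, n) = (2 - 1*(-4))*c = (2 + 4)*c = 6*c)
r(d, p) = -5 + d (r(d, p) = d - 5 = -5 + d)
C(f) = 26*f (C(f) = -6*(-13)*f/3 = -(-26)*f = 26*f)
-C(r(-3, -7 - 1*(-6))) = -26*(-5 - 3) = -26*(-8) = -1*(-208) = 208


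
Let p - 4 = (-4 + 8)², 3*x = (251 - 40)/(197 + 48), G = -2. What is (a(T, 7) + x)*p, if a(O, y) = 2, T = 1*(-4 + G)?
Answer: 6724/147 ≈ 45.742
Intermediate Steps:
x = 211/735 (x = ((251 - 40)/(197 + 48))/3 = (211/245)/3 = (211*(1/245))/3 = (⅓)*(211/245) = 211/735 ≈ 0.28708)
T = -6 (T = 1*(-4 - 2) = 1*(-6) = -6)
p = 20 (p = 4 + (-4 + 8)² = 4 + 4² = 4 + 16 = 20)
(a(T, 7) + x)*p = (2 + 211/735)*20 = (1681/735)*20 = 6724/147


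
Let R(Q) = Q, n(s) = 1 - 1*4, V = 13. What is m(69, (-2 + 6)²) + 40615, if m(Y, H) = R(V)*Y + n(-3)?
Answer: 41509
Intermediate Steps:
n(s) = -3 (n(s) = 1 - 4 = -3)
m(Y, H) = -3 + 13*Y (m(Y, H) = 13*Y - 3 = -3 + 13*Y)
m(69, (-2 + 6)²) + 40615 = (-3 + 13*69) + 40615 = (-3 + 897) + 40615 = 894 + 40615 = 41509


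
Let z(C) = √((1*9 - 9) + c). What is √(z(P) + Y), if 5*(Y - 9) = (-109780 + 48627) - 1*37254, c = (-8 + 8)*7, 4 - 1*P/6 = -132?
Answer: I*√491810/5 ≈ 140.26*I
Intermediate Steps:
P = 816 (P = 24 - 6*(-132) = 24 + 792 = 816)
c = 0 (c = 0*7 = 0)
Y = -98362/5 (Y = 9 + ((-109780 + 48627) - 1*37254)/5 = 9 + (-61153 - 37254)/5 = 9 + (⅕)*(-98407) = 9 - 98407/5 = -98362/5 ≈ -19672.)
z(C) = 0 (z(C) = √((1*9 - 9) + 0) = √((9 - 9) + 0) = √(0 + 0) = √0 = 0)
√(z(P) + Y) = √(0 - 98362/5) = √(-98362/5) = I*√491810/5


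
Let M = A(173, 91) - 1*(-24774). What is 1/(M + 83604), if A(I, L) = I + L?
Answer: 1/108642 ≈ 9.2045e-6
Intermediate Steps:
M = 25038 (M = (173 + 91) - 1*(-24774) = 264 + 24774 = 25038)
1/(M + 83604) = 1/(25038 + 83604) = 1/108642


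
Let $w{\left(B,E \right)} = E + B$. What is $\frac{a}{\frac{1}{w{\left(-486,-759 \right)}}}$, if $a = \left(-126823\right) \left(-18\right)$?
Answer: $-2842103430$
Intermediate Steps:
$w{\left(B,E \right)} = B + E$
$a = 2282814$
$\frac{a}{\frac{1}{w{\left(-486,-759 \right)}}} = \frac{2282814}{\frac{1}{-486 - 759}} = \frac{2282814}{\frac{1}{-1245}} = \frac{2282814}{- \frac{1}{1245}} = 2282814 \left(-1245\right) = -2842103430$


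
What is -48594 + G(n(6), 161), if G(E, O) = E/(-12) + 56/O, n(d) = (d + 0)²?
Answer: -1117723/23 ≈ -48597.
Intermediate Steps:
n(d) = d²
G(E, O) = 56/O - E/12 (G(E, O) = E*(-1/12) + 56/O = -E/12 + 56/O = 56/O - E/12)
-48594 + G(n(6), 161) = -48594 + (56/161 - 1/12*6²) = -48594 + (56*(1/161) - 1/12*36) = -48594 + (8/23 - 3) = -48594 - 61/23 = -1117723/23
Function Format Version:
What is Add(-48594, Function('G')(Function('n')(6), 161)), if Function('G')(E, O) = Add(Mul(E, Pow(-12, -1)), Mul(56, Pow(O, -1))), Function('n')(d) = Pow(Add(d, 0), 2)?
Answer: Rational(-1117723, 23) ≈ -48597.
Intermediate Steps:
Function('n')(d) = Pow(d, 2)
Function('G')(E, O) = Add(Mul(56, Pow(O, -1)), Mul(Rational(-1, 12), E)) (Function('G')(E, O) = Add(Mul(E, Rational(-1, 12)), Mul(56, Pow(O, -1))) = Add(Mul(Rational(-1, 12), E), Mul(56, Pow(O, -1))) = Add(Mul(56, Pow(O, -1)), Mul(Rational(-1, 12), E)))
Add(-48594, Function('G')(Function('n')(6), 161)) = Add(-48594, Add(Mul(56, Pow(161, -1)), Mul(Rational(-1, 12), Pow(6, 2)))) = Add(-48594, Add(Mul(56, Rational(1, 161)), Mul(Rational(-1, 12), 36))) = Add(-48594, Add(Rational(8, 23), -3)) = Add(-48594, Rational(-61, 23)) = Rational(-1117723, 23)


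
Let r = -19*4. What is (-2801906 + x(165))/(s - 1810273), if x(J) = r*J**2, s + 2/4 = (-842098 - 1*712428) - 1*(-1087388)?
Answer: 1391716/650689 ≈ 2.1388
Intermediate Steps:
s = -934277/2 (s = -1/2 + ((-842098 - 1*712428) - 1*(-1087388)) = -1/2 + ((-842098 - 712428) + 1087388) = -1/2 + (-1554526 + 1087388) = -1/2 - 467138 = -934277/2 ≈ -4.6714e+5)
r = -76
x(J) = -76*J**2
(-2801906 + x(165))/(s - 1810273) = (-2801906 - 76*165**2)/(-934277/2 - 1810273) = (-2801906 - 76*27225)/(-4554823/2) = (-2801906 - 2069100)*(-2/4554823) = -4871006*(-2/4554823) = 1391716/650689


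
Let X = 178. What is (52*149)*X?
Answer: 1379144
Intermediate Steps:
(52*149)*X = (52*149)*178 = 7748*178 = 1379144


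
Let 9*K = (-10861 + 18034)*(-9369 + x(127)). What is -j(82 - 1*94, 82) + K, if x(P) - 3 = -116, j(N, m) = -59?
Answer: -7557095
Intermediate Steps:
x(P) = -113 (x(P) = 3 - 116 = -113)
K = -7557154 (K = ((-10861 + 18034)*(-9369 - 113))/9 = (7173*(-9482))/9 = (1/9)*(-68014386) = -7557154)
-j(82 - 1*94, 82) + K = -1*(-59) - 7557154 = 59 - 7557154 = -7557095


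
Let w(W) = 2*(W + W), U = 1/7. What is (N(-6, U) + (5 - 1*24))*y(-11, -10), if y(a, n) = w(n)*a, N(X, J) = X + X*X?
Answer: 4840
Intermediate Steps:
U = ⅐ ≈ 0.14286
w(W) = 4*W (w(W) = 2*(2*W) = 4*W)
N(X, J) = X + X²
y(a, n) = 4*a*n (y(a, n) = (4*n)*a = 4*a*n)
(N(-6, U) + (5 - 1*24))*y(-11, -10) = (-6*(1 - 6) + (5 - 1*24))*(4*(-11)*(-10)) = (-6*(-5) + (5 - 24))*440 = (30 - 19)*440 = 11*440 = 4840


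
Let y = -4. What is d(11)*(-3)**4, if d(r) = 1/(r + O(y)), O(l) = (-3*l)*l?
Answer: -81/37 ≈ -2.1892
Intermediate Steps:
O(l) = -3*l**2
d(r) = 1/(-48 + r) (d(r) = 1/(r - 3*(-4)**2) = 1/(r - 3*16) = 1/(r - 48) = 1/(-48 + r))
d(11)*(-3)**4 = (-3)**4/(-48 + 11) = 81/(-37) = -1/37*81 = -81/37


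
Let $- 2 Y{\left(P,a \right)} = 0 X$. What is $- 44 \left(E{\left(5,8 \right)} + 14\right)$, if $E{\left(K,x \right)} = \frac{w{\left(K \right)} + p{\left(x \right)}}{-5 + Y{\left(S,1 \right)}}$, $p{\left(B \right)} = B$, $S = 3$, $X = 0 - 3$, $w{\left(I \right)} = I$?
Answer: $- \frac{2508}{5} \approx -501.6$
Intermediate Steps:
$X = -3$ ($X = 0 - 3 = -3$)
$Y{\left(P,a \right)} = 0$ ($Y{\left(P,a \right)} = - \frac{0 \left(-3\right)}{2} = \left(- \frac{1}{2}\right) 0 = 0$)
$E{\left(K,x \right)} = - \frac{K}{5} - \frac{x}{5}$ ($E{\left(K,x \right)} = \frac{K + x}{-5 + 0} = \frac{K + x}{-5} = \left(K + x\right) \left(- \frac{1}{5}\right) = - \frac{K}{5} - \frac{x}{5}$)
$- 44 \left(E{\left(5,8 \right)} + 14\right) = - 44 \left(\left(\left(- \frac{1}{5}\right) 5 - \frac{8}{5}\right) + 14\right) = - 44 \left(\left(-1 - \frac{8}{5}\right) + 14\right) = - 44 \left(- \frac{13}{5} + 14\right) = \left(-44\right) \frac{57}{5} = - \frac{2508}{5}$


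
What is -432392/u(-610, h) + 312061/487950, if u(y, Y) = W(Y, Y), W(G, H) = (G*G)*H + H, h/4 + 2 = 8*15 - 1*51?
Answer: 57959077187/93925983450 ≈ 0.61707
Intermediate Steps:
h = 268 (h = -8 + 4*(8*15 - 1*51) = -8 + 4*(120 - 51) = -8 + 4*69 = -8 + 276 = 268)
W(G, H) = H + H*G² (W(G, H) = G²*H + H = H*G² + H = H + H*G²)
u(y, Y) = Y*(1 + Y²)
-432392/u(-610, h) + 312061/487950 = -432392/(268 + 268³) + 312061/487950 = -432392/(268 + 19248832) + 312061*(1/487950) = -432392/19249100 + 312061/487950 = -432392*1/19249100 + 312061/487950 = -108098/4812275 + 312061/487950 = 57959077187/93925983450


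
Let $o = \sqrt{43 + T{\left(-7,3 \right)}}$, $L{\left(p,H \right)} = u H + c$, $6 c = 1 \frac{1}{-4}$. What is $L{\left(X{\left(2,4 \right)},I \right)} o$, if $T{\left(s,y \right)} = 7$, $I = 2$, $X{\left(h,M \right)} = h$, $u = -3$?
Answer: $- \frac{725 \sqrt{2}}{24} \approx -42.721$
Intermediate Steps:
$c = - \frac{1}{24}$ ($c = \frac{1 \frac{1}{-4}}{6} = \frac{1 \left(- \frac{1}{4}\right)}{6} = \frac{1}{6} \left(- \frac{1}{4}\right) = - \frac{1}{24} \approx -0.041667$)
$L{\left(p,H \right)} = - \frac{1}{24} - 3 H$ ($L{\left(p,H \right)} = - 3 H - \frac{1}{24} = - \frac{1}{24} - 3 H$)
$o = 5 \sqrt{2}$ ($o = \sqrt{43 + 7} = \sqrt{50} = 5 \sqrt{2} \approx 7.0711$)
$L{\left(X{\left(2,4 \right)},I \right)} o = \left(- \frac{1}{24} - 6\right) 5 \sqrt{2} = - \frac{145 \cdot 5 \sqrt{2}}{24} = - \frac{725 \sqrt{2}}{24}$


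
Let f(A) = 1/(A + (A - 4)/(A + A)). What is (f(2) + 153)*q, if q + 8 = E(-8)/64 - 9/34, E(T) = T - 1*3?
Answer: -4231519/3264 ≈ -1296.4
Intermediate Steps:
E(T) = -3 + T (E(T) = T - 3 = -3 + T)
f(A) = 1/(A + (-4 + A)/(2*A)) (f(A) = 1/(A + (-4 + A)/((2*A))) = 1/(A + (-4 + A)*(1/(2*A))) = 1/(A + (-4 + A)/(2*A)))
q = -9179/1088 (q = -8 + ((-3 - 8)/64 - 9/34) = -8 + (-11*1/64 - 9*1/34) = -8 + (-11/64 - 9/34) = -8 - 475/1088 = -9179/1088 ≈ -8.4366)
(f(2) + 153)*q = (2*2/(-4 + 2 + 2*2**2) + 153)*(-9179/1088) = (2*2/(-4 + 2 + 2*4) + 153)*(-9179/1088) = (2*2/(-4 + 2 + 8) + 153)*(-9179/1088) = (2*2/6 + 153)*(-9179/1088) = (2*2*(1/6) + 153)*(-9179/1088) = (2/3 + 153)*(-9179/1088) = (461/3)*(-9179/1088) = -4231519/3264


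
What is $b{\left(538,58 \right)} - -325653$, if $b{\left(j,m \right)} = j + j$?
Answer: $326729$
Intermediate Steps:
$b{\left(j,m \right)} = 2 j$
$b{\left(538,58 \right)} - -325653 = 2 \cdot 538 - -325653 = 1076 + 325653 = 326729$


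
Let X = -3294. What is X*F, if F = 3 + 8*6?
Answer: -167994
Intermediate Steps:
F = 51 (F = 3 + 48 = 51)
X*F = -3294*51 = -167994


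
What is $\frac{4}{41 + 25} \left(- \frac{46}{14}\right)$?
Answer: $- \frac{46}{231} \approx -0.19913$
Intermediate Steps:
$\frac{4}{41 + 25} \left(- \frac{46}{14}\right) = \frac{4}{66} \left(\left(-46\right) \frac{1}{14}\right) = 4 \cdot \frac{1}{66} \left(- \frac{23}{7}\right) = \frac{2}{33} \left(- \frac{23}{7}\right) = - \frac{46}{231}$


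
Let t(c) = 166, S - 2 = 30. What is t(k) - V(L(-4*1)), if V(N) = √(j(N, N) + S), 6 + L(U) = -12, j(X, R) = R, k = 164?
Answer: 166 - √14 ≈ 162.26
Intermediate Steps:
S = 32 (S = 2 + 30 = 32)
L(U) = -18 (L(U) = -6 - 12 = -18)
V(N) = √(32 + N) (V(N) = √(N + 32) = √(32 + N))
t(k) - V(L(-4*1)) = 166 - √(32 - 18) = 166 - √14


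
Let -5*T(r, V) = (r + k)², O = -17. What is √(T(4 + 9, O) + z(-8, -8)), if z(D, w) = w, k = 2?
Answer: I*√53 ≈ 7.2801*I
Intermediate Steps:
T(r, V) = -(2 + r)²/5 (T(r, V) = -(r + 2)²/5 = -(2 + r)²/5)
√(T(4 + 9, O) + z(-8, -8)) = √(-(2 + (4 + 9))²/5 - 8) = √(-(2 + 13)²/5 - 8) = √(-⅕*15² - 8) = √(-⅕*225 - 8) = √(-45 - 8) = √(-53) = I*√53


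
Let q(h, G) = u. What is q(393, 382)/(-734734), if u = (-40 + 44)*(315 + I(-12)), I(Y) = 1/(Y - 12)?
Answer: -7559/4408404 ≈ -0.0017147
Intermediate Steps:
I(Y) = 1/(-12 + Y)
u = 7559/6 (u = (-40 + 44)*(315 + 1/(-12 - 12)) = 4*(315 + 1/(-24)) = 4*(315 - 1/24) = 4*(7559/24) = 7559/6 ≈ 1259.8)
q(h, G) = 7559/6
q(393, 382)/(-734734) = (7559/6)/(-734734) = (7559/6)*(-1/734734) = -7559/4408404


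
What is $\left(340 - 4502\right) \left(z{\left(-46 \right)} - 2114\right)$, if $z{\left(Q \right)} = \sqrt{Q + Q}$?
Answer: $8798468 - 8324 i \sqrt{23} \approx 8.7985 \cdot 10^{6} - 39921.0 i$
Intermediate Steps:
$z{\left(Q \right)} = \sqrt{2} \sqrt{Q}$ ($z{\left(Q \right)} = \sqrt{2 Q} = \sqrt{2} \sqrt{Q}$)
$\left(340 - 4502\right) \left(z{\left(-46 \right)} - 2114\right) = \left(340 - 4502\right) \left(\sqrt{2} \sqrt{-46} - 2114\right) = - 4162 \left(\sqrt{2} i \sqrt{46} - 2114\right) = - 4162 \left(2 i \sqrt{23} - 2114\right) = - 4162 \left(-2114 + 2 i \sqrt{23}\right) = 8798468 - 8324 i \sqrt{23}$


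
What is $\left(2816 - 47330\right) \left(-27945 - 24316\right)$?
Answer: $2326346154$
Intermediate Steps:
$\left(2816 - 47330\right) \left(-27945 - 24316\right) = \left(-44514\right) \left(-52261\right) = 2326346154$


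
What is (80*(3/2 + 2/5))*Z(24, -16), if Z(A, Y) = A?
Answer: 3648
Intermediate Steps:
(80*(3/2 + 2/5))*Z(24, -16) = (80*(3/2 + 2/5))*24 = (80*(3*(½) + 2*(⅕)))*24 = (80*(3/2 + ⅖))*24 = (80*(19/10))*24 = 152*24 = 3648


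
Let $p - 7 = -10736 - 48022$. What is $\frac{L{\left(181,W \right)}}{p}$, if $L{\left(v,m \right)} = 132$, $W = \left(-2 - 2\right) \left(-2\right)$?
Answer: $- \frac{12}{5341} \approx -0.0022468$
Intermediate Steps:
$p = -58751$ ($p = 7 - 58758 = -58751$)
$W = 8$ ($W = \left(-4\right) \left(-2\right) = 8$)
$\frac{L{\left(181,W \right)}}{p} = \frac{132}{-58751} = 132 \left(- \frac{1}{58751}\right) = - \frac{12}{5341}$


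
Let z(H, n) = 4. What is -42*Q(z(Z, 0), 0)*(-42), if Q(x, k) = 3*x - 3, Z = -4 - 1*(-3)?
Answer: 15876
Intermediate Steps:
Z = -1 (Z = -4 + 3 = -1)
Q(x, k) = -3 + 3*x
-42*Q(z(Z, 0), 0)*(-42) = -42*(-3 + 3*4)*(-42) = -42*(-3 + 12)*(-42) = -42*9*(-42) = -378*(-42) = 15876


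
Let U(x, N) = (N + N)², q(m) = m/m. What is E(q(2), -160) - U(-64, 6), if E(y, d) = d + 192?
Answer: -112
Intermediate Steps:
q(m) = 1
U(x, N) = 4*N² (U(x, N) = (2*N)² = 4*N²)
E(y, d) = 192 + d
E(q(2), -160) - U(-64, 6) = (192 - 160) - 4*6² = 32 - 4*36 = 32 - 1*144 = 32 - 144 = -112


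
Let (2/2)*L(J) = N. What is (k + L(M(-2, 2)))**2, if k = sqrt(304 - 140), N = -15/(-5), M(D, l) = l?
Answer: 173 + 12*sqrt(41) ≈ 249.84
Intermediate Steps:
N = 3 (N = -15*(-1/5) = 3)
L(J) = 3
k = 2*sqrt(41) (k = sqrt(164) = 2*sqrt(41) ≈ 12.806)
(k + L(M(-2, 2)))**2 = (2*sqrt(41) + 3)**2 = (3 + 2*sqrt(41))**2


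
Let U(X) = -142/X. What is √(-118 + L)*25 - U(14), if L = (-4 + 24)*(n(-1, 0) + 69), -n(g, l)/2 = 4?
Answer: 71/7 + 25*√1102 ≈ 840.05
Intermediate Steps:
n(g, l) = -8 (n(g, l) = -2*4 = -8)
L = 1220 (L = (-4 + 24)*(-8 + 69) = 20*61 = 1220)
√(-118 + L)*25 - U(14) = √(-118 + 1220)*25 - (-142)/14 = √1102*25 - (-142)/14 = 25*√1102 - 1*(-71/7) = 25*√1102 + 71/7 = 71/7 + 25*√1102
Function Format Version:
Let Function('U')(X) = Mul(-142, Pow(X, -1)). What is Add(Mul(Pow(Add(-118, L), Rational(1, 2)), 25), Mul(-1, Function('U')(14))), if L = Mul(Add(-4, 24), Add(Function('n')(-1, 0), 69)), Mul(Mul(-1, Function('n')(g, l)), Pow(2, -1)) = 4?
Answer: Add(Rational(71, 7), Mul(25, Pow(1102, Rational(1, 2)))) ≈ 840.05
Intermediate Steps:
Function('n')(g, l) = -8 (Function('n')(g, l) = Mul(-2, 4) = -8)
L = 1220 (L = Mul(Add(-4, 24), Add(-8, 69)) = Mul(20, 61) = 1220)
Add(Mul(Pow(Add(-118, L), Rational(1, 2)), 25), Mul(-1, Function('U')(14))) = Add(Mul(Pow(Add(-118, 1220), Rational(1, 2)), 25), Mul(-1, Mul(-142, Pow(14, -1)))) = Add(Mul(Pow(1102, Rational(1, 2)), 25), Mul(-1, Mul(-142, Rational(1, 14)))) = Add(Mul(25, Pow(1102, Rational(1, 2))), Mul(-1, Rational(-71, 7))) = Add(Mul(25, Pow(1102, Rational(1, 2))), Rational(71, 7)) = Add(Rational(71, 7), Mul(25, Pow(1102, Rational(1, 2))))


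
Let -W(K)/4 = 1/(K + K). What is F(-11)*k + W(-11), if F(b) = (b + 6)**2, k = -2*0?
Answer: 2/11 ≈ 0.18182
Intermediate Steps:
W(K) = -2/K (W(K) = -4/(K + K) = -4*1/(2*K) = -2/K)
k = 0
F(b) = (6 + b)**2
F(-11)*k + W(-11) = (6 - 11)**2*0 - 2/(-11) = (-5)**2*0 - 2*(-1/11) = 25*0 + 2/11 = 0 + 2/11 = 2/11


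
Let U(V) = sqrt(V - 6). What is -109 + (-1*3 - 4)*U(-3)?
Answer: -109 - 21*I ≈ -109.0 - 21.0*I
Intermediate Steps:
U(V) = sqrt(-6 + V)
-109 + (-1*3 - 4)*U(-3) = -109 + (-1*3 - 4)*sqrt(-6 - 3) = -109 + (-3 - 4)*sqrt(-9) = -109 - 21*I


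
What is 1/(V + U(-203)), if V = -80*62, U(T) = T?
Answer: -1/5163 ≈ -0.00019369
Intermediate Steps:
V = -4960
1/(V + U(-203)) = 1/(-4960 - 203) = 1/(-5163) = -1/5163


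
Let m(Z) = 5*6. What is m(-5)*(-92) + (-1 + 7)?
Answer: -2754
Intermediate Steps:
m(Z) = 30
m(-5)*(-92) + (-1 + 7) = 30*(-92) + (-1 + 7) = -2760 + 6 = -2754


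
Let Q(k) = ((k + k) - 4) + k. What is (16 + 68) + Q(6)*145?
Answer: 2114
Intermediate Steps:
Q(k) = -4 + 3*k (Q(k) = (2*k - 4) + k = (-4 + 2*k) + k = -4 + 3*k)
(16 + 68) + Q(6)*145 = (16 + 68) + (-4 + 3*6)*145 = 84 + (-4 + 18)*145 = 84 + 14*145 = 84 + 2030 = 2114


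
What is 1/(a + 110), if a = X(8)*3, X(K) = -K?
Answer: 1/86 ≈ 0.011628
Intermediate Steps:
a = -24 (a = -1*8*3 = -8*3 = -24)
1/(a + 110) = 1/(-24 + 110) = 1/86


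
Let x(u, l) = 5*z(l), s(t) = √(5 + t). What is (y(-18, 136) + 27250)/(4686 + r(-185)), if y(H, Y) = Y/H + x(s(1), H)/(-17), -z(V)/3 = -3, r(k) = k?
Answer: 4167689/688653 ≈ 6.0519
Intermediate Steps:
z(V) = 9 (z(V) = -3*(-3) = 9)
x(u, l) = 45 (x(u, l) = 5*9 = 45)
y(H, Y) = -45/17 + Y/H (y(H, Y) = Y/H + 45/(-17) = Y/H + 45*(-1/17) = Y/H - 45/17 = -45/17 + Y/H)
(y(-18, 136) + 27250)/(4686 + r(-185)) = ((-45/17 + 136/(-18)) + 27250)/(4686 - 185) = ((-45/17 + 136*(-1/18)) + 27250)/4501 = ((-45/17 - 68/9) + 27250)*(1/4501) = (-1561/153 + 27250)*(1/4501) = (4167689/153)*(1/4501) = 4167689/688653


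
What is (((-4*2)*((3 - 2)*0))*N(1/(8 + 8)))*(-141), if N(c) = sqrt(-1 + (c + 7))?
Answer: 0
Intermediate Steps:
N(c) = sqrt(6 + c) (N(c) = sqrt(-1 + (7 + c)) = sqrt(6 + c))
(((-4*2)*((3 - 2)*0))*N(1/(8 + 8)))*(-141) = (((-4*2)*((3 - 2)*0))*sqrt(6 + 1/(8 + 8)))*(-141) = ((-8*0)*sqrt(6 + 1/16))*(-141) = (0*sqrt(97/16))*(-141) = (0*(sqrt(97)/4))*(-141) = 0*(-141) = 0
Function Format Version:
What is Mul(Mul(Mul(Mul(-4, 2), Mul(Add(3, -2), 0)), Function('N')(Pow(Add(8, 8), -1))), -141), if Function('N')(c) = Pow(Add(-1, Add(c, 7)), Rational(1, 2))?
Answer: 0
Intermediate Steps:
Function('N')(c) = Pow(Add(6, c), Rational(1, 2)) (Function('N')(c) = Pow(Add(-1, Add(7, c)), Rational(1, 2)) = Pow(Add(6, c), Rational(1, 2)))
Mul(Mul(Mul(Mul(-4, 2), Mul(Add(3, -2), 0)), Function('N')(Pow(Add(8, 8), -1))), -141) = Mul(Mul(Mul(Mul(-4, 2), Mul(Add(3, -2), 0)), Pow(Add(6, Pow(Add(8, 8), -1)), Rational(1, 2))), -141) = Mul(Mul(Mul(-8, Mul(1, 0)), Pow(Add(6, Pow(16, -1)), Rational(1, 2))), -141) = Mul(Mul(Mul(-8, 0), Pow(Add(6, Rational(1, 16)), Rational(1, 2))), -141) = Mul(Mul(0, Pow(Rational(97, 16), Rational(1, 2))), -141) = Mul(Mul(0, Mul(Rational(1, 4), Pow(97, Rational(1, 2)))), -141) = Mul(0, -141) = 0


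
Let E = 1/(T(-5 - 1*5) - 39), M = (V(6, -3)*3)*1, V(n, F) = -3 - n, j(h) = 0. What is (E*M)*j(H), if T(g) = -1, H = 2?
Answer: 0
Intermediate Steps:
M = -27 (M = ((-3 - 1*6)*3)*1 = ((-3 - 6)*3)*1 = -9*3*1 = -27*1 = -27)
E = -1/40 (E = 1/(-1 - 39) = 1/(-40) = -1/40 ≈ -0.025000)
(E*M)*j(H) = -1/40*(-27)*0 = (27/40)*0 = 0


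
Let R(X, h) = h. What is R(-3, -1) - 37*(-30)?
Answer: 1109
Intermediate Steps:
R(-3, -1) - 37*(-30) = -1 - 37*(-30) = -1 + 1110 = 1109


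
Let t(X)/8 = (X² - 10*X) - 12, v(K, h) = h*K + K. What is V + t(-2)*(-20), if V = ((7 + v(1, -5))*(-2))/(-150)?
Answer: -47999/25 ≈ -1920.0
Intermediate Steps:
v(K, h) = K + K*h (v(K, h) = K*h + K = K + K*h)
t(X) = -96 - 80*X + 8*X² (t(X) = 8*((X² - 10*X) - 12) = 8*(-12 + X² - 10*X) = -96 - 80*X + 8*X²)
V = 1/25 (V = ((7 + 1*(1 - 5))*(-2))/(-150) = ((7 + 1*(-4))*(-2))*(-1/150) = ((7 - 4)*(-2))*(-1/150) = (3*(-2))*(-1/150) = -6*(-1/150) = 1/25 ≈ 0.040000)
V + t(-2)*(-20) = 1/25 + (-96 - 80*(-2) + 8*(-2)²)*(-20) = 1/25 + (-96 + 160 + 8*4)*(-20) = 1/25 + (-96 + 160 + 32)*(-20) = 1/25 + 96*(-20) = 1/25 - 1920 = -47999/25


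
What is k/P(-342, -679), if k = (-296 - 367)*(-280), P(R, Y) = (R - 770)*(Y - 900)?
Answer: 23205/219481 ≈ 0.10573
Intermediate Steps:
P(R, Y) = (-900 + Y)*(-770 + R) (P(R, Y) = (-770 + R)*(-900 + Y) = (-900 + Y)*(-770 + R))
k = 185640 (k = -663*(-280) = 185640)
k/P(-342, -679) = 185640/(693000 - 900*(-342) - 770*(-679) - 342*(-679)) = 185640/(693000 + 307800 + 522830 + 232218) = 185640/1755848 = 185640*(1/1755848) = 23205/219481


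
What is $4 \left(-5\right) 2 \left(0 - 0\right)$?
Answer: $0$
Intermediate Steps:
$4 \left(-5\right) 2 \left(0 - 0\right) = 4 \left(- 10 \left(0 + 0\right)\right) = 4 \left(\left(-10\right) 0\right) = 4 \cdot 0 = 0$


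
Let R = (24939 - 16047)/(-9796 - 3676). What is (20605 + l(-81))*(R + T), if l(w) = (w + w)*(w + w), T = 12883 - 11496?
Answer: 218747022857/3368 ≈ 6.4949e+7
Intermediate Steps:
T = 1387
R = -2223/3368 (R = 8892/(-13472) = 8892*(-1/13472) = -2223/3368 ≈ -0.66004)
l(w) = 4*w**2 (l(w) = (2*w)*(2*w) = 4*w**2)
(20605 + l(-81))*(R + T) = (20605 + 4*(-81)**2)*(-2223/3368 + 1387) = (20605 + 4*6561)*(4669193/3368) = (20605 + 26244)*(4669193/3368) = 46849*(4669193/3368) = 218747022857/3368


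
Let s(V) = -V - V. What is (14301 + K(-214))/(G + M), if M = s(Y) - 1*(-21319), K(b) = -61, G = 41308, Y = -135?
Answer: 14240/62897 ≈ 0.22640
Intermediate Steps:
s(V) = -2*V
M = 21589 (M = -2*(-135) - 1*(-21319) = 270 + 21319 = 21589)
(14301 + K(-214))/(G + M) = (14301 - 61)/(41308 + 21589) = 14240/62897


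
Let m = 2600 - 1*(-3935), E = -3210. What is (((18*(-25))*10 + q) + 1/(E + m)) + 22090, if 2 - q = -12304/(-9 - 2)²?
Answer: 7118612321/402325 ≈ 17694.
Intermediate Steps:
m = 6535 (m = 2600 + 3935 = 6535)
q = 12546/121 (q = 2 - (-12304)/((-9 - 2)²) = 2 - (-12304)/((-11)²) = 2 - (-12304)/121 = 2 - 1*(-12304/121) = 2 + 12304/121 = 12546/121 ≈ 103.69)
(((18*(-25))*10 + q) + 1/(E + m)) + 22090 = (((18*(-25))*10 + 12546/121) + 1/(-3210 + 6535)) + 22090 = ((-450*10 + 12546/121) + 1/3325) + 22090 = ((-4500 + 12546/121) + 1/3325) + 22090 = (-531954/121 + 1/3325) + 22090 = -1768746929/402325 + 22090 = 7118612321/402325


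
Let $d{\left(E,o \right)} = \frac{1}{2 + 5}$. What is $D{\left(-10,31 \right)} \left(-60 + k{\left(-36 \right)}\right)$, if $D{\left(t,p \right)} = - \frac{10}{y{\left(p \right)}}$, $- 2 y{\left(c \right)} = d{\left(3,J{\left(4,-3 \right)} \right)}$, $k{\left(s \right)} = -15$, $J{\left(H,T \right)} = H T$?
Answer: $-10500$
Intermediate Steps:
$d{\left(E,o \right)} = \frac{1}{7}$
$y{\left(c \right)} = - \frac{1}{14}$ ($y{\left(c \right)} = \left(- \frac{1}{2}\right) \frac{1}{7} = - \frac{1}{14}$)
$D{\left(t,p \right)} = 140$ ($D{\left(t,p \right)} = - \frac{10}{- \frac{1}{14}} = \left(-10\right) \left(-14\right) = 140$)
$D{\left(-10,31 \right)} \left(-60 + k{\left(-36 \right)}\right) = 140 \left(-60 - 15\right) = 140 \left(-75\right) = -10500$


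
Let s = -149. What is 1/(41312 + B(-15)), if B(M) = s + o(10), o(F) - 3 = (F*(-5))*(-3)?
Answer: 1/41316 ≈ 2.4204e-5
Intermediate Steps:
o(F) = 3 + 15*F (o(F) = 3 + (F*(-5))*(-3) = 3 - 5*F*(-3) = 3 + 15*F)
B(M) = 4 (B(M) = -149 + (3 + 15*10) = -149 + (3 + 150) = -149 + 153 = 4)
1/(41312 + B(-15)) = 1/(41312 + 4) = 1/41316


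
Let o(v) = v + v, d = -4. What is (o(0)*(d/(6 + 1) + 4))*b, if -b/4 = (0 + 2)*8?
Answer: 0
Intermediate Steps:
o(v) = 2*v
b = -64 (b = -4*(0 + 2)*8 = -8*8 = -4*16 = -64)
(o(0)*(d/(6 + 1) + 4))*b = ((2*0)*(-4/(6 + 1) + 4))*(-64) = (0*(-4/7 + 4))*(-64) = (0*(24/7))*(-64) = 0*(-64) = 0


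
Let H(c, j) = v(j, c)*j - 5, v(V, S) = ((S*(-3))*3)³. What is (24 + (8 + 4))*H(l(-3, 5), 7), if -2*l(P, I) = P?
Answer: -1240389/2 ≈ -6.2019e+5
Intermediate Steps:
l(P, I) = -P/2
v(V, S) = -729*S³ (v(V, S) = (-3*S*3)³ = (-9*S)³ = -729*S³)
H(c, j) = -5 - 729*j*c³ (H(c, j) = (-729*c³)*j - 5 = -729*j*c³ - 5 = -5 - 729*j*c³)
(24 + (8 + 4))*H(l(-3, 5), 7) = (24 + (8 + 4))*(-5 - 729*7*(-½*(-3))³) = (24 + 12)*(-5 - 729*7*(3/2)³) = 36*(-5 - 729*7*27/8) = 36*(-5 - 137781/8) = 36*(-137821/8) = -1240389/2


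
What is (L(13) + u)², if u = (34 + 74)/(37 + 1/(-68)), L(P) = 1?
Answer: 97199881/6325225 ≈ 15.367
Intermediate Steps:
u = 7344/2515 (u = 108/(37 - 1/68) = 108/(2515/68) = 108*(68/2515) = 7344/2515 ≈ 2.9201)
(L(13) + u)² = (1 + 7344/2515)² = (9859/2515)² = 97199881/6325225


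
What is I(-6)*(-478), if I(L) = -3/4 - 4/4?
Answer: 1673/2 ≈ 836.50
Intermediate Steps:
I(L) = -7/4 (I(L) = -3*¼ - 4*¼ = -¾ - 1 = -7/4)
I(-6)*(-478) = -7/4*(-478) = 1673/2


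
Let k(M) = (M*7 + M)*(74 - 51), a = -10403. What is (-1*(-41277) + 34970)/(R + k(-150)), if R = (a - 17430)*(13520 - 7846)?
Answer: -76247/157952042 ≈ -0.00048272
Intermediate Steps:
k(M) = 184*M (k(M) = (7*M + M)*23 = (8*M)*23 = 184*M)
R = -157924442 (R = (-10403 - 17430)*(13520 - 7846) = -27833*5674 = -157924442)
(-1*(-41277) + 34970)/(R + k(-150)) = (-1*(-41277) + 34970)/(-157924442 + 184*(-150)) = (41277 + 34970)/(-157924442 - 27600) = 76247/(-157952042) = 76247*(-1/157952042) = -76247/157952042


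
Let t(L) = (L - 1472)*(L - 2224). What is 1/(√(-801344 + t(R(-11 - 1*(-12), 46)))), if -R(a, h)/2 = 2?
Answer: √155449/621796 ≈ 0.00063408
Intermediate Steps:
R(a, h) = -4 (R(a, h) = -2*2 = -4)
t(L) = (-2224 + L)*(-1472 + L) (t(L) = (-1472 + L)*(-2224 + L) = (-2224 + L)*(-1472 + L))
1/(√(-801344 + t(R(-11 - 1*(-12), 46)))) = 1/(√(-801344 + (3273728 + (-4)² - 3696*(-4)))) = 1/(√(-801344 + (3273728 + 16 + 14784))) = 1/(√(-801344 + 3288528)) = 1/(√2487184) = 1/(4*√155449) = √155449/621796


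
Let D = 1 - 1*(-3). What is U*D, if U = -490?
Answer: -1960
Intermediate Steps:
D = 4 (D = 1 + 3 = 4)
U*D = -490*4 = -1960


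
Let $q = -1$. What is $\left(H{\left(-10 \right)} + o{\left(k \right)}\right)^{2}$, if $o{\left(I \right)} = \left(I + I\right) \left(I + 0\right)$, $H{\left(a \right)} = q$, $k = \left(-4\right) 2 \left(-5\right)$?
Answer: $10233601$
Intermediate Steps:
$k = 40$ ($k = \left(-8\right) \left(-5\right) = 40$)
$H{\left(a \right)} = -1$
$o{\left(I \right)} = 2 I^{2}$ ($o{\left(I \right)} = 2 I I = 2 I^{2}$)
$\left(H{\left(-10 \right)} + o{\left(k \right)}\right)^{2} = \left(-1 + 2 \cdot 40^{2}\right)^{2} = \left(-1 + 2 \cdot 1600\right)^{2} = \left(-1 + 3200\right)^{2} = 3199^{2} = 10233601$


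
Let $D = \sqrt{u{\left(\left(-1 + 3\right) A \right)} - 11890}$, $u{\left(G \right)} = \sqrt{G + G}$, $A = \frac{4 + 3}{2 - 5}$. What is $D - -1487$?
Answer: $1487 + \frac{\sqrt{-107010 + 6 i \sqrt{21}}}{3} \approx 1487.0 + 109.04 i$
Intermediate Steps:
$A = - \frac{7}{3}$ ($A = \frac{7}{-3} = 7 \left(- \frac{1}{3}\right) = - \frac{7}{3} \approx -2.3333$)
$u{\left(G \right)} = \sqrt{2} \sqrt{G}$ ($u{\left(G \right)} = \sqrt{2 G} = \sqrt{2} \sqrt{G}$)
$D = \sqrt{-11890 + \frac{2 i \sqrt{21}}{3}}$ ($D = \sqrt{\sqrt{2} \sqrt{\left(-1 + 3\right) \left(- \frac{7}{3}\right)} - 11890} = \sqrt{\sqrt{2} \sqrt{2 \left(- \frac{7}{3}\right)} - 11890} = \sqrt{\sqrt{2} \sqrt{- \frac{14}{3}} - 11890} = \sqrt{\sqrt{2} \frac{i \sqrt{42}}{3} - 11890} = \sqrt{\frac{2 i \sqrt{21}}{3} - 11890} = \sqrt{-11890 + \frac{2 i \sqrt{21}}{3}} \approx 0.014 + 109.04 i$)
$D - -1487 = \frac{\sqrt{-107010 + 6 i \sqrt{21}}}{3} - -1487 = \frac{\sqrt{-107010 + 6 i \sqrt{21}}}{3} + 1487 = 1487 + \frac{\sqrt{-107010 + 6 i \sqrt{21}}}{3}$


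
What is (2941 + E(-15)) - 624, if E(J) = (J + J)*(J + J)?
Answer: 3217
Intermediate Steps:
E(J) = 4*J**2 (E(J) = (2*J)*(2*J) = 4*J**2)
(2941 + E(-15)) - 624 = (2941 + 4*(-15)**2) - 624 = (2941 + 4*225) - 624 = (2941 + 900) - 624 = 3841 - 624 = 3217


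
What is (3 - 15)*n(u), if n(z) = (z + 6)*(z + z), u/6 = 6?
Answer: -36288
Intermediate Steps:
u = 36 (u = 6*6 = 36)
n(z) = 2*z*(6 + z) (n(z) = (6 + z)*(2*z) = 2*z*(6 + z))
(3 - 15)*n(u) = (3 - 15)*(2*36*(6 + 36)) = -24*36*42 = -12*3024 = -36288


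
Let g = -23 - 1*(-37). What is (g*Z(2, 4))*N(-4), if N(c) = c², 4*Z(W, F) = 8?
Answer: 448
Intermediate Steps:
Z(W, F) = 2 (Z(W, F) = (¼)*8 = 2)
g = 14 (g = -23 + 37 = 14)
(g*Z(2, 4))*N(-4) = (14*2)*(-4)² = 28*16 = 448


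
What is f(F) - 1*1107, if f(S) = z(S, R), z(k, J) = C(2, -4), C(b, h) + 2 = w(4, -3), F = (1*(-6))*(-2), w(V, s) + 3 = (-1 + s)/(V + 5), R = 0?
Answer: -10012/9 ≈ -1112.4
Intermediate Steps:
w(V, s) = -3 + (-1 + s)/(5 + V) (w(V, s) = -3 + (-1 + s)/(V + 5) = -3 + (-1 + s)/(5 + V))
F = 12 (F = -6*(-2) = 12)
C(b, h) = -49/9 (C(b, h) = -2 + (-16 - 3 - 3*4)/(5 + 4) = -2 + (-16 - 3 - 12)/9 = -2 + (1/9)*(-31) = -2 - 31/9 = -49/9)
z(k, J) = -49/9
f(S) = -49/9
f(F) - 1*1107 = -49/9 - 1*1107 = -49/9 - 1107 = -10012/9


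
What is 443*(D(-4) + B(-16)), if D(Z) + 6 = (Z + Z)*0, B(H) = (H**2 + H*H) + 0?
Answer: 224158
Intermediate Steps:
B(H) = 2*H**2 (B(H) = (H**2 + H**2) + 0 = 2*H**2 + 0 = 2*H**2)
D(Z) = -6 (D(Z) = -6 + (Z + Z)*0 = -6 + (2*Z)*0 = -6 + 0 = -6)
443*(D(-4) + B(-16)) = 443*(-6 + 2*(-16)**2) = 443*(-6 + 2*256) = 443*(-6 + 512) = 443*506 = 224158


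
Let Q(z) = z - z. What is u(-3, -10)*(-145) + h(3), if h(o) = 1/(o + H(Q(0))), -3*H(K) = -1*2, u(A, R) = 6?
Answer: -9567/11 ≈ -869.73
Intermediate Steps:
Q(z) = 0
H(K) = ⅔ (H(K) = -(-1)*2/3 = -⅓*(-2) = ⅔)
h(o) = 1/(⅔ + o) (h(o) = 1/(o + ⅔) = 1/(⅔ + o))
u(-3, -10)*(-145) + h(3) = 6*(-145) + 3/(2 + 3*3) = -870 + 3/(2 + 9) = -870 + 3/11 = -9567/11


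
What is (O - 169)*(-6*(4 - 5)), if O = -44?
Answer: -1278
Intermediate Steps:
(O - 169)*(-6*(4 - 5)) = (-44 - 169)*(-6*(4 - 5)) = -(-1278)*(-1) = -213*6 = -1278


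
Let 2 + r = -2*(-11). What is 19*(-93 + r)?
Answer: -1387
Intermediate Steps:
r = 20 (r = -2 - 2*(-11) = -2 + 22 = 20)
19*(-93 + r) = 19*(-93 + 20) = 19*(-73) = -1387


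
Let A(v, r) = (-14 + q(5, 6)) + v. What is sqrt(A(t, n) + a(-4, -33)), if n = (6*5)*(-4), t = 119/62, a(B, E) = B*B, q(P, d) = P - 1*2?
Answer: sqrt(26598)/62 ≈ 2.6305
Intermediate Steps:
q(P, d) = -2 + P (q(P, d) = P - 2 = -2 + P)
a(B, E) = B**2
t = 119/62 (t = 119*(1/62) = 119/62 ≈ 1.9194)
n = -120 (n = 30*(-4) = -120)
A(v, r) = -11 + v (A(v, r) = (-14 + (-2 + 5)) + v = (-14 + 3) + v = -11 + v)
sqrt(A(t, n) + a(-4, -33)) = sqrt((-11 + 119/62) + (-4)**2) = sqrt(-563/62 + 16) = sqrt(429/62) = sqrt(26598)/62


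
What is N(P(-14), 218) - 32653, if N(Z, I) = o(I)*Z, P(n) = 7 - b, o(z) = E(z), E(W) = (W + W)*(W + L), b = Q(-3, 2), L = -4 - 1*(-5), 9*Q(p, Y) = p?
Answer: 667563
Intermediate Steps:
Q(p, Y) = p/9
L = 1 (L = -4 + 5 = 1)
b = -⅓ (b = (⅑)*(-3) = -⅓ ≈ -0.33333)
E(W) = 2*W*(1 + W) (E(W) = (W + W)*(W + 1) = (2*W)*(1 + W) = 2*W*(1 + W))
o(z) = 2*z*(1 + z)
P(n) = 22/3 (P(n) = 7 - 1*(-⅓) = 7 + ⅓ = 22/3)
N(Z, I) = 2*I*Z*(1 + I) (N(Z, I) = (2*I*(1 + I))*Z = 2*I*Z*(1 + I))
N(P(-14), 218) - 32653 = 2*218*(22/3)*(1 + 218) - 32653 = 2*218*(22/3)*219 - 32653 = 700216 - 32653 = 667563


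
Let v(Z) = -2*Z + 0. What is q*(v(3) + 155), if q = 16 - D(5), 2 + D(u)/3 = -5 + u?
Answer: 3278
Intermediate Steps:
v(Z) = -2*Z
D(u) = -21 + 3*u (D(u) = -6 + 3*(-5 + u) = -6 + (-15 + 3*u) = -21 + 3*u)
q = 22 (q = 16 - (-21 + 3*5) = 16 - (-21 + 15) = 16 - 1*(-6) = 16 + 6 = 22)
q*(v(3) + 155) = 22*(-2*3 + 155) = 22*(-6 + 155) = 22*149 = 3278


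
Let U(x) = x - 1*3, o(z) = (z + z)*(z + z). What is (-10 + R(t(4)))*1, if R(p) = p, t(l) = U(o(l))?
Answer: 51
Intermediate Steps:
o(z) = 4*z**2 (o(z) = (2*z)*(2*z) = 4*z**2)
U(x) = -3 + x (U(x) = x - 3 = -3 + x)
t(l) = -3 + 4*l**2
(-10 + R(t(4)))*1 = (-10 + (-3 + 4*4**2))*1 = (-10 + (-3 + 4*16))*1 = (-10 + (-3 + 64))*1 = (-10 + 61)*1 = 51*1 = 51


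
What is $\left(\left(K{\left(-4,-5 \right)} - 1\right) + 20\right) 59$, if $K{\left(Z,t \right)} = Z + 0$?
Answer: $885$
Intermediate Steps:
$K{\left(Z,t \right)} = Z$
$\left(\left(K{\left(-4,-5 \right)} - 1\right) + 20\right) 59 = \left(\left(-4 - 1\right) + 20\right) 59 = \left(-5 + 20\right) 59 = 15 \cdot 59 = 885$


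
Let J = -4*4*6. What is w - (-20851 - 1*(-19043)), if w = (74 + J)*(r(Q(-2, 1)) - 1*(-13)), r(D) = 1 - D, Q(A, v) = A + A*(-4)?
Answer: 1632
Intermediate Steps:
Q(A, v) = -3*A (Q(A, v) = A - 4*A = -3*A)
J = -96 (J = -16*6 = -96)
w = -176 (w = (74 - 96)*((1 - (-3)*(-2)) - 1*(-13)) = -22*((1 - 1*6) + 13) = -22*((1 - 6) + 13) = -22*(-5 + 13) = -22*8 = -176)
w - (-20851 - 1*(-19043)) = -176 - (-20851 - 1*(-19043)) = -176 - (-20851 + 19043) = -176 - 1*(-1808) = -176 + 1808 = 1632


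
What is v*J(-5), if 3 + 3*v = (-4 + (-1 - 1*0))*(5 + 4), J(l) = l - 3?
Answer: 128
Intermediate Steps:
J(l) = -3 + l
v = -16 (v = -1 + ((-4 + (-1 - 1*0))*(5 + 4))/3 = -1 + ((-4 + (-1 + 0))*9)/3 = -1 + ((-4 - 1)*9)/3 = -1 + (-5*9)/3 = -1 + (⅓)*(-45) = -1 - 15 = -16)
v*J(-5) = -16*(-3 - 5) = -16*(-8) = 128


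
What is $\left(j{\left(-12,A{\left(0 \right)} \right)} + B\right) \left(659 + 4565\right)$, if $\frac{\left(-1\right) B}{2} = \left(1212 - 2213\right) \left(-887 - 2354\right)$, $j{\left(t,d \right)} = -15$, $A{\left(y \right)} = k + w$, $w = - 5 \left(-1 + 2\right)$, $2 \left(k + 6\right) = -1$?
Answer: $-33895908328$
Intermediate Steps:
$k = - \frac{13}{2}$ ($k = -6 + \frac{1}{2} \left(-1\right) = -6 - \frac{1}{2} = - \frac{13}{2} \approx -6.5$)
$w = -5$ ($w = \left(-5\right) 1 = -5$)
$A{\left(y \right)} = - \frac{23}{2}$ ($A{\left(y \right)} = - \frac{13}{2} - 5 = - \frac{23}{2}$)
$B = -6488482$ ($B = - 2 \left(1212 - 2213\right) \left(-887 - 2354\right) = - 2 \left(\left(-1001\right) \left(-3241\right)\right) = \left(-2\right) 3244241 = -6488482$)
$\left(j{\left(-12,A{\left(0 \right)} \right)} + B\right) \left(659 + 4565\right) = \left(-15 - 6488482\right) \left(659 + 4565\right) = \left(-6488497\right) 5224 = -33895908328$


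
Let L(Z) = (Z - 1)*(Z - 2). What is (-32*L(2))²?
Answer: 0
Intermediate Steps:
L(Z) = (-1 + Z)*(-2 + Z)
(-32*L(2))² = (-32*(2 + 2² - 3*2))² = (-32*(2 + 4 - 6))² = (-32*0)² = 0² = 0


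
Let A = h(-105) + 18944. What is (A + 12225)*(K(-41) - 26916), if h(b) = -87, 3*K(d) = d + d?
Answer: -2512358060/3 ≈ -8.3745e+8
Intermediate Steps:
K(d) = 2*d/3 (K(d) = (d + d)/3 = (2*d)/3 = 2*d/3)
A = 18857 (A = -87 + 18944 = 18857)
(A + 12225)*(K(-41) - 26916) = (18857 + 12225)*((⅔)*(-41) - 26916) = 31082*(-82/3 - 26916) = 31082*(-80830/3) = -2512358060/3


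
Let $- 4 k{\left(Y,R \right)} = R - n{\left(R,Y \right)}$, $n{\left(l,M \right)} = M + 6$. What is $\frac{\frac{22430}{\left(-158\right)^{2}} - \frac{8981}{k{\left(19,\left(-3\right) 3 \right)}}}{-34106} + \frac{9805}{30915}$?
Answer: $\frac{15576990866311}{44746918591212} \approx 0.34811$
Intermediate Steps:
$n{\left(l,M \right)} = 6 + M$
$k{\left(Y,R \right)} = \frac{3}{2} - \frac{R}{4} + \frac{Y}{4}$ ($k{\left(Y,R \right)} = - \frac{R - \left(6 + Y\right)}{4} = - \frac{-6 + R - Y}{4} = \frac{3}{2} - \frac{R}{4} + \frac{Y}{4}$)
$\frac{\frac{22430}{\left(-158\right)^{2}} - \frac{8981}{k{\left(19,\left(-3\right) 3 \right)}}}{-34106} + \frac{9805}{30915} = \frac{\frac{22430}{\left(-158\right)^{2}} - \frac{8981}{\frac{3}{2} - \frac{\left(-3\right) 3}{4} + \frac{1}{4} \cdot 19}}{-34106} + \frac{9805}{30915} = \left(\frac{22430}{24964} - \frac{8981}{\frac{3}{2} - - \frac{9}{4} + \frac{19}{4}}\right) \left(- \frac{1}{34106}\right) + 9805 \cdot \frac{1}{30915} = \left(22430 \cdot \frac{1}{24964} - \frac{8981}{\frac{3}{2} + \frac{9}{4} + \frac{19}{4}}\right) \left(- \frac{1}{34106}\right) + \frac{1961}{6183} = \left(\frac{11215}{12482} - \frac{8981}{\frac{17}{2}}\right) \left(- \frac{1}{34106}\right) + \frac{1961}{6183} = \left(\frac{11215}{12482} - \frac{17962}{17}\right) \left(- \frac{1}{34106}\right) + \frac{1961}{6183} = \left(- \frac{224011029}{212194}\right) \left(- \frac{1}{34106}\right) + \frac{1961}{6183} = \frac{224011029}{7237088564} + \frac{1961}{6183} = \frac{15576990866311}{44746918591212}$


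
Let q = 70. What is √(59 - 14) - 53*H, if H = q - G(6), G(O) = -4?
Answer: -3922 + 3*√5 ≈ -3915.3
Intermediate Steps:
H = 74 (H = 70 - 1*(-4) = 70 + 4 = 74)
√(59 - 14) - 53*H = √(59 - 14) - 53*74 = √45 - 3922 = 3*√5 - 3922 = -3922 + 3*√5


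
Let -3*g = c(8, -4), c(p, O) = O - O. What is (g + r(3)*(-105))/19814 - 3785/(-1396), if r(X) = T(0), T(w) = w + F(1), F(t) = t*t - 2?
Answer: 37571285/13830172 ≈ 2.7166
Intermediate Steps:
F(t) = -2 + t**2 (F(t) = t**2 - 2 = -2 + t**2)
c(p, O) = 0
T(w) = -1 + w (T(w) = w + (-2 + 1**2) = w + (-2 + 1) = w - 1 = -1 + w)
g = 0 (g = -1/3*0 = 0)
r(X) = -1 (r(X) = -1 + 0 = -1)
(g + r(3)*(-105))/19814 - 3785/(-1396) = (0 - 1*(-105))/19814 - 3785/(-1396) = (0 + 105)*(1/19814) - 3785*(-1/1396) = 105*(1/19814) + 3785/1396 = 105/19814 + 3785/1396 = 37571285/13830172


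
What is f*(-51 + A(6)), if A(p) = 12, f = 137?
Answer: -5343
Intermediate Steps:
f*(-51 + A(6)) = 137*(-51 + 12) = 137*(-39) = -5343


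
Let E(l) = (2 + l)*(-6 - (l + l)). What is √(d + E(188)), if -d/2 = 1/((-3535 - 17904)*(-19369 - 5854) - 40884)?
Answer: I*√21220412401084055896046/540715013 ≈ 269.41*I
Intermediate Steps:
E(l) = (-6 - 2*l)*(2 + l) (E(l) = (2 + l)*(-6 - 2*l) = (-6 - 2*l)*(2 + l))
d = -2/540715013 (d = -2/((-3535 - 17904)*(-19369 - 5854) - 40884) = -2/(-21439*(-25223) - 40884) = -2/(540755897 - 40884) = -2/540715013 ≈ -3.6988e-9)
√(d + E(188)) = √(-2/540715013 + (-12 - 10*188 - 2*188²)) = √(-2/540715013 + (-12 - 1880 - 2*35344)) = √(-2/540715013 + (-12 - 1880 - 70688)) = √(-2/540715013 - 72580) = √(-39245095643542/540715013) = I*√21220412401084055896046/540715013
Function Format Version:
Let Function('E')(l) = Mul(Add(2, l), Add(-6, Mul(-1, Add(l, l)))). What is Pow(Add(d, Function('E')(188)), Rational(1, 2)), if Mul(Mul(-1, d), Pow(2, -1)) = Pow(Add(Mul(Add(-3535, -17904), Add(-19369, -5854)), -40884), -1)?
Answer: Mul(Rational(1, 540715013), I, Pow(21220412401084055896046, Rational(1, 2))) ≈ Mul(269.41, I)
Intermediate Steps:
Function('E')(l) = Mul(Add(-6, Mul(-2, l)), Add(2, l)) (Function('E')(l) = Mul(Add(2, l), Add(-6, Mul(-1, Mul(2, l)))) = Mul(Add(2, l), Add(-6, Mul(-2, l))) = Mul(Add(-6, Mul(-2, l)), Add(2, l)))
d = Rational(-2, 540715013) (d = Mul(-2, Pow(Add(Mul(Add(-3535, -17904), Add(-19369, -5854)), -40884), -1)) = Mul(-2, Pow(Add(Mul(-21439, -25223), -40884), -1)) = Mul(-2, Pow(Add(540755897, -40884), -1)) = Mul(-2, Pow(540715013, -1)) = Mul(-2, Rational(1, 540715013)) = Rational(-2, 540715013) ≈ -3.6988e-9)
Pow(Add(d, Function('E')(188)), Rational(1, 2)) = Pow(Add(Rational(-2, 540715013), Add(-12, Mul(-10, 188), Mul(-2, Pow(188, 2)))), Rational(1, 2)) = Pow(Add(Rational(-2, 540715013), Add(-12, -1880, Mul(-2, 35344))), Rational(1, 2)) = Pow(Add(Rational(-2, 540715013), Add(-12, -1880, -70688)), Rational(1, 2)) = Pow(Add(Rational(-2, 540715013), -72580), Rational(1, 2)) = Pow(Rational(-39245095643542, 540715013), Rational(1, 2)) = Mul(Rational(1, 540715013), I, Pow(21220412401084055896046, Rational(1, 2)))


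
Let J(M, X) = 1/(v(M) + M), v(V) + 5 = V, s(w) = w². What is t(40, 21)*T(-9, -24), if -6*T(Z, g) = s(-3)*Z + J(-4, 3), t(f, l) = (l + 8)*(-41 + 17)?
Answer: -122264/13 ≈ -9404.9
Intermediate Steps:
v(V) = -5 + V
J(M, X) = 1/(-5 + 2*M) (J(M, X) = 1/((-5 + M) + M) = 1/(-5 + 2*M))
t(f, l) = -192 - 24*l (t(f, l) = (8 + l)*(-24) = -192 - 24*l)
T(Z, g) = 1/78 - 3*Z/2 (T(Z, g) = -((-3)²*Z + 1/(-5 + 2*(-4)))/6 = -(9*Z + 1/(-5 - 8))/6 = -(9*Z + 1/(-13))/6 = -(9*Z - 1/13)/6 = -(-1/13 + 9*Z)/6 = 1/78 - 3*Z/2)
t(40, 21)*T(-9, -24) = (-192 - 24*21)*(1/78 - 3/2*(-9)) = (-192 - 504)*(1/78 + 27/2) = -696*527/39 = -122264/13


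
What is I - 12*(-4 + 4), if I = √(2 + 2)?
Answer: 2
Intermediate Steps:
I = 2 (I = √4 = 2)
I - 12*(-4 + 4) = 2 - 12*(-4 + 4) = 2 - 12*0 = 2 + 0 = 2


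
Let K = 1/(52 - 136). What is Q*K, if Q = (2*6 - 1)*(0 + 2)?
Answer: -11/42 ≈ -0.26190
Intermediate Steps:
K = -1/84 (K = 1/(-84) = -1/84 ≈ -0.011905)
Q = 22 (Q = (12 - 1)*2 = 11*2 = 22)
Q*K = 22*(-1/84) = -11/42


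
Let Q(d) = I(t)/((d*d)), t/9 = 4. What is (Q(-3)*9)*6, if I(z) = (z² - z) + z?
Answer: 7776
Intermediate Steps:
t = 36 (t = 9*4 = 36)
I(z) = z²
Q(d) = 1296/d² (Q(d) = 36²/((d*d)) = 1296/(d²) = 1296/d²)
(Q(-3)*9)*6 = ((1296/(-3)²)*9)*6 = ((1296*(⅑))*9)*6 = (144*9)*6 = 1296*6 = 7776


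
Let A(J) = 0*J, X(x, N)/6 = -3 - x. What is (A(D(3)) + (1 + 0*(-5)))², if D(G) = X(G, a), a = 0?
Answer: 1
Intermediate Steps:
X(x, N) = -18 - 6*x (X(x, N) = 6*(-3 - x) = -18 - 6*x)
D(G) = -18 - 6*G
A(J) = 0
(A(D(3)) + (1 + 0*(-5)))² = (0 + (1 + 0*(-5)))² = (0 + (1 + 0))² = (0 + 1)² = 1² = 1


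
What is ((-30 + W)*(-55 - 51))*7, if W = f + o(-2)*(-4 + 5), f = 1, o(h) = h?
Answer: 23002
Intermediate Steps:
W = -1 (W = 1 - 2*(-4 + 5) = 1 - 2*1 = 1 - 2 = -1)
((-30 + W)*(-55 - 51))*7 = ((-30 - 1)*(-55 - 51))*7 = -31*(-106)*7 = 3286*7 = 23002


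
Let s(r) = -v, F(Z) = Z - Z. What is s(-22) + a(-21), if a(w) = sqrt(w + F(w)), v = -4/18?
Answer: 2/9 + I*sqrt(21) ≈ 0.22222 + 4.5826*I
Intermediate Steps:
F(Z) = 0
v = -2/9 (v = -4*1/18 = -2/9 ≈ -0.22222)
a(w) = sqrt(w) (a(w) = sqrt(w + 0) = sqrt(w))
s(r) = 2/9 (s(r) = -1*(-2/9) = 2/9)
s(-22) + a(-21) = 2/9 + sqrt(-21) = 2/9 + I*sqrt(21)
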